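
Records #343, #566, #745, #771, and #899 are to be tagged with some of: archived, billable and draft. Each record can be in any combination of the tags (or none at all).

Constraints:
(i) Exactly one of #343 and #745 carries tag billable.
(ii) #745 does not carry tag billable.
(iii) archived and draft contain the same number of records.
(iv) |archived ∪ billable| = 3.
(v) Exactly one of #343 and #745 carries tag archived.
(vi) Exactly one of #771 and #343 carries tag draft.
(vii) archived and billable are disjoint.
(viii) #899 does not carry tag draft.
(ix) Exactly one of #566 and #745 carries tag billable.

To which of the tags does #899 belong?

From (ii): #745 ∉ billable.
From (viii): #899 ∉ draft.
(i) (exactly one): #343 ∈ billable.
(vii) (disjoint): #343 ∉ archived.
(ix) (exactly one): #566 ∈ billable.
(v) (exactly one): #745 ∈ archived.
(vii) (disjoint): #566 ∉ archived.
Suppose #899 ∈ archived: no assignment then satisfies all the clues, so #899 ∉ archived.

#899: none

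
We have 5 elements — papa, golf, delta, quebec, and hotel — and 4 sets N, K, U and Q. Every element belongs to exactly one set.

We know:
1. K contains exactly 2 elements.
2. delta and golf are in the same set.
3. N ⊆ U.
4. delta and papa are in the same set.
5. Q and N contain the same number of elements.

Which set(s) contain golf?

golf: U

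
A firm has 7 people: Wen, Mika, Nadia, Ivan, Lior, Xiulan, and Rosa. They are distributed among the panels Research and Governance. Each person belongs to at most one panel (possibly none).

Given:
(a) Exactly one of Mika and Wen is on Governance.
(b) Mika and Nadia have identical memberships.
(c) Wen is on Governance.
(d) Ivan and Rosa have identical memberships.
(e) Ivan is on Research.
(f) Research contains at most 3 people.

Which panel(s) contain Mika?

From (c): Wen ∈ Governance.
From (e): Ivan ∈ Research.
(a) (exactly one): Mika ∉ Governance.
(b): Nadia matches Mika: Nadia ∉ Governance.
(d): Rosa matches Ivan: Rosa ∈ Research.
Suppose Mika ∈ Research: no assignment then satisfies all the clues, so Mika ∉ Research.

Mika: none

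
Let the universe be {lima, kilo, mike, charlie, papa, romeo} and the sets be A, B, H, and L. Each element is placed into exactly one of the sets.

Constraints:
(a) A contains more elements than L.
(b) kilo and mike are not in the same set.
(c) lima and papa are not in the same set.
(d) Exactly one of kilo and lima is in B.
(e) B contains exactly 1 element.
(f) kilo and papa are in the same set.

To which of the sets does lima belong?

lima: B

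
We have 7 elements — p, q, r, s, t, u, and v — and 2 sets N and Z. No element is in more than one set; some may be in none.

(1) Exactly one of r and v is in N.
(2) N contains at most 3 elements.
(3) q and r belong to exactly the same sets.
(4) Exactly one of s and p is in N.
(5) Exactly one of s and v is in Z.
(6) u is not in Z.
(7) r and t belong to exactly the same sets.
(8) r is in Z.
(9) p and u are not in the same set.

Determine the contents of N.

N = {p, v}

From (6): u ∉ Z.
From (8): r ∈ Z.
(1) (exactly one): v ∈ N.
(3): q matches r: q ∉ N.
(3): q matches r: q ∈ Z.
(5) (exactly one): s ∈ Z.
(7): t matches r: t ∉ N.
(7): t matches r: t ∈ Z.
(4) (exactly one): p ∈ N.
(9): u ∉ N.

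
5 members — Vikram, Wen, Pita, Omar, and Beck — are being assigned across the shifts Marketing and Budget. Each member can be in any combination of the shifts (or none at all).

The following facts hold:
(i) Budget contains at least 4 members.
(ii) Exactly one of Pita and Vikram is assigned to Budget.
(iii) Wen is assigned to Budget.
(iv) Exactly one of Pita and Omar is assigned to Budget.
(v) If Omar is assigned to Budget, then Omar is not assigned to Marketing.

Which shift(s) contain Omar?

Omar: Budget

From (iii): Wen ∈ Budget.
Suppose Omar ∈ Marketing: no assignment then satisfies all the clues, so Omar ∉ Marketing.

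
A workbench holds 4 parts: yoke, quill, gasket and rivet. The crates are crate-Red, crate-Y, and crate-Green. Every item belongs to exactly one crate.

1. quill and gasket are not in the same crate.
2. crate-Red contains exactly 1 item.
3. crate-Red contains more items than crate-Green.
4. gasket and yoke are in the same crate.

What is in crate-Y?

crate-Y = {gasket, rivet, yoke}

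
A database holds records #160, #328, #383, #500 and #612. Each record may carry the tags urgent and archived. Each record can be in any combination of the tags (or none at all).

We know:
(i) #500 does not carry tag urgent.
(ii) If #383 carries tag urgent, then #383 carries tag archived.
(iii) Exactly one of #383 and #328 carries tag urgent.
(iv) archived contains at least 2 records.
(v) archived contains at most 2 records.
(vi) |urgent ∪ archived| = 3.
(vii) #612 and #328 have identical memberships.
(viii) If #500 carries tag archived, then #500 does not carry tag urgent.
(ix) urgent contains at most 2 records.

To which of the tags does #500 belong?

#500: archived

From (i): #500 ∉ urgent.
Suppose #500 ∉ archived: no assignment then satisfies all the clues, so #500 ∈ archived.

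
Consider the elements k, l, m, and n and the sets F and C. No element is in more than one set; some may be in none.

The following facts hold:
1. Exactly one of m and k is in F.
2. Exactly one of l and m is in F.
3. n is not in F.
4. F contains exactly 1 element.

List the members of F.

F = {m}

From (3): n ∉ F.
Suppose k ∈ F: no assignment then satisfies all the clues, so k ∉ F.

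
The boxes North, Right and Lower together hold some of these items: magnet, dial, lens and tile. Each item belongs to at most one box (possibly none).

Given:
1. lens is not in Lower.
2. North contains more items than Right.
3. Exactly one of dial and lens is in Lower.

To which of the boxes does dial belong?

dial: Lower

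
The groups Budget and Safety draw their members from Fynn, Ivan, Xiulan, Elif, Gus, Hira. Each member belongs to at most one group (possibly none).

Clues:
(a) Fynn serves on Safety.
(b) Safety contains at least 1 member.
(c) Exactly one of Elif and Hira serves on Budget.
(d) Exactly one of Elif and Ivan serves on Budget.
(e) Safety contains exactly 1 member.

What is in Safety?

From (a): Fynn ∈ Safety.
(e): Safety already has 1, so the rest are out.

Safety = {Fynn}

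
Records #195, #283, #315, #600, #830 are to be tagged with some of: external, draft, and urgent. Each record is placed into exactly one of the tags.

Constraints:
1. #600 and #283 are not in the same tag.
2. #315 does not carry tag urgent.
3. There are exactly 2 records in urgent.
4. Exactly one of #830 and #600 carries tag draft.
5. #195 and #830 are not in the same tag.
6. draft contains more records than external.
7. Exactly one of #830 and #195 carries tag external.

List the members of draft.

draft = {#315, #600}

From (2): #315 ∉ urgent.
Suppose #195 ∈ draft: no assignment then satisfies all the clues, so #195 ∉ draft.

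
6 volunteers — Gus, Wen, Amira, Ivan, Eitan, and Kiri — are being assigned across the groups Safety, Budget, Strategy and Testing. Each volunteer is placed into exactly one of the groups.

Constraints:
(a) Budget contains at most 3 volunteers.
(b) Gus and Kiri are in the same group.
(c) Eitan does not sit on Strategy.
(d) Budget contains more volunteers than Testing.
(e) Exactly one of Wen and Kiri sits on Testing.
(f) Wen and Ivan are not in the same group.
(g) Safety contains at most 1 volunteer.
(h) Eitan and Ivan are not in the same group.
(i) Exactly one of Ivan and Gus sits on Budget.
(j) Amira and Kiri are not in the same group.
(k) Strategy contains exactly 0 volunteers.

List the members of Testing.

From (c): Eitan ∉ Strategy.
(k): Strategy already has 0, so the rest are out.
Suppose Gus ∈ Testing: no assignment then satisfies all the clues, so Gus ∉ Testing.

Testing = {Amira, Wen}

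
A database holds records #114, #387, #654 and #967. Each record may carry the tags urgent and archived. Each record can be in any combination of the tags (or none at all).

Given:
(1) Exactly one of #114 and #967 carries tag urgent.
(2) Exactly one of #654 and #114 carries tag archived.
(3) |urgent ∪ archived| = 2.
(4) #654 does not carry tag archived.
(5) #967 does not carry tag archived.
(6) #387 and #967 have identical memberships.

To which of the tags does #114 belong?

From (4): #654 ∉ archived.
From (5): #967 ∉ archived.
(2) (exactly one): #114 ∈ archived.
(6): #387 matches #967: #387 ∉ archived.
Suppose #114 ∉ urgent: no assignment then satisfies all the clues, so #114 ∈ urgent.

#114: archived, urgent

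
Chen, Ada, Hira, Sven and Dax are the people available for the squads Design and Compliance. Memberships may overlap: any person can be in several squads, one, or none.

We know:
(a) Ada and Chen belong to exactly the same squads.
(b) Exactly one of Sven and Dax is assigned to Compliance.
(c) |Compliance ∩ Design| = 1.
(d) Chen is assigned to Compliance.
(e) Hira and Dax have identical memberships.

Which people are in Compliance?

Compliance = {Ada, Chen, Sven}

From (d): Chen ∈ Compliance.
(a): Ada matches Chen: Ada ∈ Compliance.
Suppose Hira ∈ Compliance: no assignment then satisfies all the clues, so Hira ∉ Compliance.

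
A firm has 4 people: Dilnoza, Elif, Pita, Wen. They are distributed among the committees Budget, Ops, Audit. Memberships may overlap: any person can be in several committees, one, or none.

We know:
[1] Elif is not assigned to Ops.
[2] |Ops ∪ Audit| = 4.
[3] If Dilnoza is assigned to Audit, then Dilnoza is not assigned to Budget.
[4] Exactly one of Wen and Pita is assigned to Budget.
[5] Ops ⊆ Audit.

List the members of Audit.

Audit = {Dilnoza, Elif, Pita, Wen}

From (1): Elif ∉ Ops.
Suppose Dilnoza ∉ Audit: no assignment then satisfies all the clues, so Dilnoza ∈ Audit.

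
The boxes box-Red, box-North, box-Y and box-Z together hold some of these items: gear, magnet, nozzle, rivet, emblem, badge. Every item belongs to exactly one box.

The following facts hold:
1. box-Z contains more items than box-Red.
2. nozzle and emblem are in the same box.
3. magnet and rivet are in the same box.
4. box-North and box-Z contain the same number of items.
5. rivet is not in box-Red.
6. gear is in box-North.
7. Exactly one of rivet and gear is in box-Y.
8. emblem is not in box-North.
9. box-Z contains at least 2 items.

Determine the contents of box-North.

From (5): rivet ∉ box-Red.
From (6): gear ∈ box-North.
From (8): emblem ∉ box-North.
(2): nozzle matches emblem: nozzle ∉ box-North.
(3): magnet matches rivet: magnet ∉ box-Red.
(7) (exactly one): rivet ∈ box-Y.
(3): magnet matches rivet: magnet ∉ box-North.
(3): magnet matches rivet: magnet ∈ box-Y.
Suppose badge ∉ box-North: no assignment then satisfies all the clues, so badge ∈ box-North.

box-North = {badge, gear}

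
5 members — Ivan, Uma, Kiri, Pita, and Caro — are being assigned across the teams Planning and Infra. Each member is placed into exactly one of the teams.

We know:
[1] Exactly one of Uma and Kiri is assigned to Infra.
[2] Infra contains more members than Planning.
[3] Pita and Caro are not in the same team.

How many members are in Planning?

2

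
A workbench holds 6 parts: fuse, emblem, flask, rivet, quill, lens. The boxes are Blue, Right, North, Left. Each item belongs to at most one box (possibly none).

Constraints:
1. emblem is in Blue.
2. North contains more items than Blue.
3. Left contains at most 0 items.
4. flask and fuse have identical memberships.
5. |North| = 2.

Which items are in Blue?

From (1): emblem ∈ Blue.
(3): Left already has 0, so the rest are out.
Suppose fuse ∈ Blue: no assignment then satisfies all the clues, so fuse ∉ Blue.

Blue = {emblem}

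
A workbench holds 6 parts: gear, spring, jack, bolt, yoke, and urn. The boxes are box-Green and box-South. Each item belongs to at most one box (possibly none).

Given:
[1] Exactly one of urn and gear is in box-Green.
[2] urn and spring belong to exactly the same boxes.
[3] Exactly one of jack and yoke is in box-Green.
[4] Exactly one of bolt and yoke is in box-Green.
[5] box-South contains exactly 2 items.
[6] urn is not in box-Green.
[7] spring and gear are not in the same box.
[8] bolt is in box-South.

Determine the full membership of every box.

box-Green = {gear, yoke}; box-South = {bolt, jack}

From (6): urn ∉ box-Green.
From (8): bolt ∈ box-South.
(1) (exactly one): gear ∈ box-Green.
(2): spring matches urn: spring ∉ box-Green.
(4) (exactly one): yoke ∈ box-Green.
(3) (exactly one): jack ∉ box-Green.
Suppose spring ∈ box-South: no assignment then satisfies all the clues, so spring ∉ box-South.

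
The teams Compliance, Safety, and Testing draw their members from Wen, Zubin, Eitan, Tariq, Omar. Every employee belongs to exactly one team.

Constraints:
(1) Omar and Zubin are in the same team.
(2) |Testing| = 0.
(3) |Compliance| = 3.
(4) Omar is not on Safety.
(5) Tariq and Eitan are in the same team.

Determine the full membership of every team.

Compliance = {Omar, Wen, Zubin}; Safety = {Eitan, Tariq}; Testing = {}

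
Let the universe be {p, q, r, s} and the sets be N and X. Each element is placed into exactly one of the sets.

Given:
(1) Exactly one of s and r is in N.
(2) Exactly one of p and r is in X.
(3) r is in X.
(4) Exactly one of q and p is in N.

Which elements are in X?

X = {q, r}

From (3): r ∈ X.
(1) (exactly one): s ∈ N.
(2) (exactly one): p ∉ X.
Only one set left: p ∈ N.
(4) (exactly one): q ∉ N.
Only one set left: q ∈ X.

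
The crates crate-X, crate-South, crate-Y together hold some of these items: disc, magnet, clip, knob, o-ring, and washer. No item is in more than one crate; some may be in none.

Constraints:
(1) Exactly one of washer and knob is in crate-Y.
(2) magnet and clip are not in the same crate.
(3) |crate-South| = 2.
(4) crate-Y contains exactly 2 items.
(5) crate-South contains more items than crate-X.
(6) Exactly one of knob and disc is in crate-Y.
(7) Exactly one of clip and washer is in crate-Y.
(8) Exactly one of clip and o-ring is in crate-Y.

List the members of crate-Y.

crate-Y = {clip, knob}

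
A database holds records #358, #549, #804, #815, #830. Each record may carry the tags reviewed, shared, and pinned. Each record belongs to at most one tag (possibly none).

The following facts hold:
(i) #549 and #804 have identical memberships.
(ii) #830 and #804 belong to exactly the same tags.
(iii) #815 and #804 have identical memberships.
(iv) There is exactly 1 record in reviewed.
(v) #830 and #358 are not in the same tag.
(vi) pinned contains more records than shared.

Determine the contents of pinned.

pinned = {#549, #804, #815, #830}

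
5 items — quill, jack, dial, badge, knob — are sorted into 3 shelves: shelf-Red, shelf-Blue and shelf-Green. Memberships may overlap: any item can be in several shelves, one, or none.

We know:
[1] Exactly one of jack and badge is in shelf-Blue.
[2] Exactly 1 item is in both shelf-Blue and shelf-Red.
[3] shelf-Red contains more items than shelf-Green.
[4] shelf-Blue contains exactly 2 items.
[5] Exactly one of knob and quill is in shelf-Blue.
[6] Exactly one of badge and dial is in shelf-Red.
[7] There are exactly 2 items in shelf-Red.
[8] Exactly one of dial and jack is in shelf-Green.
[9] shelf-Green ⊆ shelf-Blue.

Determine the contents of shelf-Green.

shelf-Green = {jack}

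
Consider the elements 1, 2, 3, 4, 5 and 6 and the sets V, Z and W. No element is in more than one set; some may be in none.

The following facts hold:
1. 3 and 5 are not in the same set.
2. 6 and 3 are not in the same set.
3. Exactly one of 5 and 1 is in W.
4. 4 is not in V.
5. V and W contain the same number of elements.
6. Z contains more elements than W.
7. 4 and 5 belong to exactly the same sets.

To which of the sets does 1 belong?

From (4): 4 ∉ V.
(7): 5 matches 4: 5 ∉ V.
Suppose 1 ∈ V: no assignment then satisfies all the clues, so 1 ∉ V.

1: W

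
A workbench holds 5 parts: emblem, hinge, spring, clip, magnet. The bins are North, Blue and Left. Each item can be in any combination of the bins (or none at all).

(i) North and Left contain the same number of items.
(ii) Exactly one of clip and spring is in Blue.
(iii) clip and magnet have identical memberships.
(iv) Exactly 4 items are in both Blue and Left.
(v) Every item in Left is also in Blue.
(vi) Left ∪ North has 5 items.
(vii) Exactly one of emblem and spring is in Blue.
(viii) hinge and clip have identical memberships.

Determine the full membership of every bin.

North = {clip, hinge, magnet, spring}; Blue = {clip, emblem, hinge, magnet}; Left = {clip, emblem, hinge, magnet}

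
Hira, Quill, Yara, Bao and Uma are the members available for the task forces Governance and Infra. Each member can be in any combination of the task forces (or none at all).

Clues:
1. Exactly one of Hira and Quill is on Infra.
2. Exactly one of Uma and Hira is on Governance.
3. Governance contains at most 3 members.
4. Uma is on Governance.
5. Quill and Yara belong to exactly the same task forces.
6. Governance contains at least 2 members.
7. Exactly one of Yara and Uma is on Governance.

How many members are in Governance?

From (4): Uma ∈ Governance.
(2) (exactly one): Hira ∉ Governance.
(7) (exactly one): Yara ∉ Governance.
(5): Quill matches Yara: Quill ∉ Governance.
(6): only 2 candidates remain for Governance, so all are in.

2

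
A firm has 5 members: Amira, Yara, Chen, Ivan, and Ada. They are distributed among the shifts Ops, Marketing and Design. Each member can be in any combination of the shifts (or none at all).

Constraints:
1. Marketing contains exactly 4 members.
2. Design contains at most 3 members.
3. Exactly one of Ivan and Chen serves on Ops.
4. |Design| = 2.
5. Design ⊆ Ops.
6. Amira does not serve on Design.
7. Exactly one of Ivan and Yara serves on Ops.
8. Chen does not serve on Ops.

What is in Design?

From (6): Amira ∉ Design.
From (8): Chen ∉ Ops.
(3) (exactly one): Ivan ∈ Ops.
(5) contrapositive: Chen ∉ Design.
(7) (exactly one): Yara ∉ Ops.
(5) contrapositive: Yara ∉ Design.
(4): only 2 candidates remain for Design, so all are in.
(5) with Ada ∈ Design: Ada ∈ Ops.

Design = {Ada, Ivan}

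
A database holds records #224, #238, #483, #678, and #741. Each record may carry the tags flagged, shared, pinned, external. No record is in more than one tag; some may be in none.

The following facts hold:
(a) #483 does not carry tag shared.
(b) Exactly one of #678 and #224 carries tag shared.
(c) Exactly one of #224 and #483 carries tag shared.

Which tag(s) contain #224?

#224: shared

From (a): #483 ∉ shared.
(c) (exactly one): #224 ∈ shared.
(b) (exactly one): #678 ∉ shared.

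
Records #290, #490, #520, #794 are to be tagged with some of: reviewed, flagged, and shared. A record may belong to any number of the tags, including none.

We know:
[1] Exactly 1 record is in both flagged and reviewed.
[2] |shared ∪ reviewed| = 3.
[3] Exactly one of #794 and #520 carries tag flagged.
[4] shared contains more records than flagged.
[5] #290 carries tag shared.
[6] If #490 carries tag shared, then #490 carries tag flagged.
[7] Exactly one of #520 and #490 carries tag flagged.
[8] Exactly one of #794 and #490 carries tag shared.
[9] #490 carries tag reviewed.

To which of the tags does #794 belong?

#794: flagged

From (5): #290 ∈ shared.
From (9): #490 ∈ reviewed.
Suppose #794 ∈ reviewed: no assignment then satisfies all the clues, so #794 ∉ reviewed.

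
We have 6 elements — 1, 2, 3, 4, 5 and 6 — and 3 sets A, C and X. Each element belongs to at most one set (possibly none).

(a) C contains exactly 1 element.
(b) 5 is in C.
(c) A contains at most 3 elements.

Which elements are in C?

C = {5}

From (b): 5 ∈ C.
(a): C already has 1, so the rest are out.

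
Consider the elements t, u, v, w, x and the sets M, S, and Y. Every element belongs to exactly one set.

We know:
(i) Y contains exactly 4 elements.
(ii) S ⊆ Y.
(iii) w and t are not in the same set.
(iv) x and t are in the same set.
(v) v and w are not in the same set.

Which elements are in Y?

Y = {t, u, v, x}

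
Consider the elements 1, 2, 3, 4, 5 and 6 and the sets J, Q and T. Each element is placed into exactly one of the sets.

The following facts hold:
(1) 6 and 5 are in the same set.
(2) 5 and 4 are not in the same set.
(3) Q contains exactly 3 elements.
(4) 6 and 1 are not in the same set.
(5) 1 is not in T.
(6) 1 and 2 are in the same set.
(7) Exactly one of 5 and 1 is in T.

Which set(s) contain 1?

1: Q

From (5): 1 ∉ T.
(6): 2 matches 1: 2 ∉ T.
(7) (exactly one): 5 ∈ T.
(1): 6 matches 5: 6 ∉ J.
(1): 6 matches 5: 6 ∉ Q.
(1): 6 matches 5: 6 ∈ T.
(2): 4 ∉ T.
Suppose 1 ∈ J: no assignment then satisfies all the clues, so 1 ∉ J.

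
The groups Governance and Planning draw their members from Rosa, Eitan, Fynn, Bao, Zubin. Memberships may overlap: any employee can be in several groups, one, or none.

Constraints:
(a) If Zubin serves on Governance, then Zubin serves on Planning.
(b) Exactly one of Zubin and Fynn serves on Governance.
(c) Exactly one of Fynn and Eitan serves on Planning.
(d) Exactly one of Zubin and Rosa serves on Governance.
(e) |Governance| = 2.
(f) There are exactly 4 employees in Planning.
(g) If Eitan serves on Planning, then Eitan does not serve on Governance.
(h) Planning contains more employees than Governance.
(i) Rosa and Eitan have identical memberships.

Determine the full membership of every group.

Governance = {Bao, Zubin}; Planning = {Bao, Eitan, Rosa, Zubin}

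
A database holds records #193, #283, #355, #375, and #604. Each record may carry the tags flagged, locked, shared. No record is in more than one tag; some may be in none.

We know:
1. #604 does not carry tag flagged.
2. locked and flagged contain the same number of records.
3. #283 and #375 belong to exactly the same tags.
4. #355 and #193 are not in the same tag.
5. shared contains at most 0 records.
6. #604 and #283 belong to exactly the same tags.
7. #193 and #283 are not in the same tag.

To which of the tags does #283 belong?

From (1): #604 ∉ flagged.
(5): shared already has 0, so the rest are out.
(6): #283 matches #604: #283 ∉ flagged.
(3): #375 matches #283: #375 ∉ flagged.
Suppose #283 ∈ locked: no assignment then satisfies all the clues, so #283 ∉ locked.

#283: none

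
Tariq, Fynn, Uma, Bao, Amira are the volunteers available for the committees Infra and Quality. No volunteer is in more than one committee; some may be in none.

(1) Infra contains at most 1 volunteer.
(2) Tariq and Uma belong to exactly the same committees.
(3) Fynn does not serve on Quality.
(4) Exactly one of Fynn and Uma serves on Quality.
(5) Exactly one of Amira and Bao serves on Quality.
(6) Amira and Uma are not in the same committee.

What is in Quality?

Quality = {Bao, Tariq, Uma}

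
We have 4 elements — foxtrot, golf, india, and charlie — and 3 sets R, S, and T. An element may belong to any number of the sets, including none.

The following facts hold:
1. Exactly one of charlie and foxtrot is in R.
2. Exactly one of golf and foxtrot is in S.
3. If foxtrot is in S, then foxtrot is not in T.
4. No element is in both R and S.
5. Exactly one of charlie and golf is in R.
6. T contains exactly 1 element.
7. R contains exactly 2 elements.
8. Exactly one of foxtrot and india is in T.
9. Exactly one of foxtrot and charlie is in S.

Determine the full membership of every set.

R = {charlie, india}; S = {foxtrot}; T = {india}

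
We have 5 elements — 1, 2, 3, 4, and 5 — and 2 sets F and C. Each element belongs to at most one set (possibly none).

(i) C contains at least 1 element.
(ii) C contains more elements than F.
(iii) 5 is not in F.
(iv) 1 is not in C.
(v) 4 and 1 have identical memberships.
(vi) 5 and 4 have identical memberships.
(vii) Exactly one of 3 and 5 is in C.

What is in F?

F = {}

From (iii): 5 ∉ F.
From (iv): 1 ∉ C.
(v): 4 matches 1: 4 ∉ C.
(vi): 4 matches 5: 4 ∉ F.
(vi): 5 matches 4: 5 ∉ C.
(vii) (exactly one): 3 ∈ C.
(v): 1 matches 4: 1 ∉ F.
Suppose 2 ∈ F: no assignment then satisfies all the clues, so 2 ∉ F.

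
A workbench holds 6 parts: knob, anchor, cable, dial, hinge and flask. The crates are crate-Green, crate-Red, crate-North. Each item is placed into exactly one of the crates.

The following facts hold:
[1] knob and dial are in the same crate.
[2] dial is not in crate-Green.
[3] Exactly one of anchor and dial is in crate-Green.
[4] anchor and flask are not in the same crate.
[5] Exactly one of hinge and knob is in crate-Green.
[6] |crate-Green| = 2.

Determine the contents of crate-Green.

From (2): dial ∉ crate-Green.
(1): knob matches dial: knob ∉ crate-Green.
(3) (exactly one): anchor ∈ crate-Green.
(4): flask ∉ crate-Green.
(5) (exactly one): hinge ∈ crate-Green.
(6): crate-Green already has 2, so the rest are out.

crate-Green = {anchor, hinge}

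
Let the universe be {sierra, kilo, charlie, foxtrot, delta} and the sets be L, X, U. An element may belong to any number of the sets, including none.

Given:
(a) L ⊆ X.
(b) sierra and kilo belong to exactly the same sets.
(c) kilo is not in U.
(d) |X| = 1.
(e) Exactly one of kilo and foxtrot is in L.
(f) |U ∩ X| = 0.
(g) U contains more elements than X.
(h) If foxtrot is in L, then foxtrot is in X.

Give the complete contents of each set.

L = {foxtrot}; X = {foxtrot}; U = {charlie, delta}

From (c): kilo ∉ U.
(b): sierra matches kilo: sierra ∉ U.
Suppose sierra ∈ L: no assignment then satisfies all the clues, so sierra ∉ L.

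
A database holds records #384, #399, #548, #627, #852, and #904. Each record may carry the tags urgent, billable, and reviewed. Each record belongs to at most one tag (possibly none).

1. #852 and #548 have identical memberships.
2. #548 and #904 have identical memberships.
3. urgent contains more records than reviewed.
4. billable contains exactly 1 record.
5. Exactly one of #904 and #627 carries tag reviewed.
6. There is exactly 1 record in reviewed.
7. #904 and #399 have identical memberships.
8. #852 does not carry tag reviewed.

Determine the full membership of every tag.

urgent = {#399, #548, #852, #904}; billable = {#384}; reviewed = {#627}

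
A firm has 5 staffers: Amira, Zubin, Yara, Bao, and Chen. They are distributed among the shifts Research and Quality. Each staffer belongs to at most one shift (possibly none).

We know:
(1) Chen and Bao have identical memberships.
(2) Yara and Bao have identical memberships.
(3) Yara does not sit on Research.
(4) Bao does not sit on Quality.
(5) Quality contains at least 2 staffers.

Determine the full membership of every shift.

From (3): Yara ∉ Research.
From (4): Bao ∉ Quality.
(1): Chen matches Bao: Chen ∉ Quality.
(2): Bao matches Yara: Bao ∉ Research.
(2): Yara matches Bao: Yara ∉ Quality.
(5): only 2 candidates remain for Quality, so all are in.
(1): Chen matches Bao: Chen ∉ Research.

Research = {}; Quality = {Amira, Zubin}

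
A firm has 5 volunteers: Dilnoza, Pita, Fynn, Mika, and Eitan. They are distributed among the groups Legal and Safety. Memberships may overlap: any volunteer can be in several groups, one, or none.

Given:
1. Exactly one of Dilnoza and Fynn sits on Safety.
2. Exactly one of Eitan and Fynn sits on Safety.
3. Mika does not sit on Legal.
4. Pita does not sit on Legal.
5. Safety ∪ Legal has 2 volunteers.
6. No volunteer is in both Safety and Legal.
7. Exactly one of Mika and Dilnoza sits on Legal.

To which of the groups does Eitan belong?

From (3): Mika ∉ Legal.
From (4): Pita ∉ Legal.
(7) (exactly one): Dilnoza ∈ Legal.
(6) (disjoint): Dilnoza ∉ Safety.
(1) (exactly one): Fynn ∈ Safety.
(2) (exactly one): Eitan ∉ Safety.
(6) (disjoint): Fynn ∉ Legal.
Suppose Eitan ∈ Legal: no assignment then satisfies all the clues, so Eitan ∉ Legal.

Eitan: none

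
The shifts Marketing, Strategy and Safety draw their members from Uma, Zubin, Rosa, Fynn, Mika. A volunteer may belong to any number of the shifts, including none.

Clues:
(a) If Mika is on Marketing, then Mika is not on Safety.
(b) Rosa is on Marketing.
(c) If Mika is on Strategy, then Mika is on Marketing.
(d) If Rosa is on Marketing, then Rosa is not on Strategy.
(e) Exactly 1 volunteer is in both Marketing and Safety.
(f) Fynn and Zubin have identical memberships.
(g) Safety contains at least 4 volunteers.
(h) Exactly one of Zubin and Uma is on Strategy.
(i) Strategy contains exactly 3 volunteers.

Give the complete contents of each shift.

Marketing = {Mika, Rosa}; Strategy = {Fynn, Mika, Zubin}; Safety = {Fynn, Rosa, Uma, Zubin}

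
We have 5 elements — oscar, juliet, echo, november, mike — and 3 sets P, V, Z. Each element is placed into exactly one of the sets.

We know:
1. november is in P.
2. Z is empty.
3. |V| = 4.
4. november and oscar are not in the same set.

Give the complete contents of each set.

P = {november}; V = {echo, juliet, mike, oscar}; Z = {}

From (1): november ∈ P.
(2): Z already has 0, so the rest are out.
(3): only 4 candidates remain for V, so all are in.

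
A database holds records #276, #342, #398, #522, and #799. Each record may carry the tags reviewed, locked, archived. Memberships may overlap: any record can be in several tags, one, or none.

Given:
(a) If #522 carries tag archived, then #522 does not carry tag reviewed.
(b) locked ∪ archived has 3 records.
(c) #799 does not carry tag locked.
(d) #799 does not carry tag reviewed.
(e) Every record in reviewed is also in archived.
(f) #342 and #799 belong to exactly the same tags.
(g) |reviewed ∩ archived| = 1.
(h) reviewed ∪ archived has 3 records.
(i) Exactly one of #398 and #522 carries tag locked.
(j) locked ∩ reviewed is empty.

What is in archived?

From (c): #799 ∉ locked.
From (d): #799 ∉ reviewed.
(f): #342 matches #799: #342 ∉ reviewed.
(f): #342 matches #799: #342 ∉ locked.
Suppose #276 ∉ archived: no assignment then satisfies all the clues, so #276 ∈ archived.

archived = {#276, #398, #522}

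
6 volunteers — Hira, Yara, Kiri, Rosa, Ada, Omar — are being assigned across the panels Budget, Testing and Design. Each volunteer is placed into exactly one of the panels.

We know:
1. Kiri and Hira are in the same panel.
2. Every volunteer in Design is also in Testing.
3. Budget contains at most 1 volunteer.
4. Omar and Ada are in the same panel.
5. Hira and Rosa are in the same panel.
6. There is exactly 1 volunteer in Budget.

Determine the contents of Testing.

Testing = {Ada, Hira, Kiri, Omar, Rosa}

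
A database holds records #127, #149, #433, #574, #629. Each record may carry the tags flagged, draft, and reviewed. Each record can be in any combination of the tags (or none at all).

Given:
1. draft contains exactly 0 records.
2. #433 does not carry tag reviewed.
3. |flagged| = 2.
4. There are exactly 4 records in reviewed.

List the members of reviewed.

reviewed = {#127, #149, #574, #629}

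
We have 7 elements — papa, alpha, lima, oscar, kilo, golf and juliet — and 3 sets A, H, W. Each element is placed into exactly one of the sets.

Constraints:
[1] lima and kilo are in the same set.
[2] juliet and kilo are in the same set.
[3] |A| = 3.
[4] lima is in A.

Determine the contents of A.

From (4): lima ∈ A.
(1): kilo matches lima: kilo ∈ A.
(2): juliet matches kilo: juliet ∈ A.
(3): A already has 3, so the rest are out.

A = {juliet, kilo, lima}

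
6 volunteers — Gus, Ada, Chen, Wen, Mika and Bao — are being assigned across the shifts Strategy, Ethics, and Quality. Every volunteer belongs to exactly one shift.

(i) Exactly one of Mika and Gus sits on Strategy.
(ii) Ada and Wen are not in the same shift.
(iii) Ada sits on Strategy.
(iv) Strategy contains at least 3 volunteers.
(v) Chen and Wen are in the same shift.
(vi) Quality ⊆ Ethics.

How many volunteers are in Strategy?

3

From (iii): Ada ∈ Strategy.
(ii): Wen ∉ Strategy.
(v): Chen matches Wen: Chen ∉ Strategy.
Suppose Gus ∈ Quality: no assignment then satisfies all the clues, so Gus ∉ Quality.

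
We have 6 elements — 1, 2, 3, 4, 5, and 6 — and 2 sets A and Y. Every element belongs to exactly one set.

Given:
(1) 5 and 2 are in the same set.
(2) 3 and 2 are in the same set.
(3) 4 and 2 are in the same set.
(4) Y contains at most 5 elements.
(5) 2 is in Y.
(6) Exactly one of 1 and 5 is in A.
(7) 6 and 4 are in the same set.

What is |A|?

1

From (5): 2 ∈ Y.
(1): 5 matches 2: 5 ∉ A.
(1): 5 matches 2: 5 ∈ Y.
(2): 3 matches 2: 3 ∉ A.
(2): 3 matches 2: 3 ∈ Y.
(3): 4 matches 2: 4 ∉ A.
(3): 4 matches 2: 4 ∈ Y.
(6) (exactly one): 1 ∈ A.
(7): 6 matches 4: 6 ∉ A.
(7): 6 matches 4: 6 ∈ Y.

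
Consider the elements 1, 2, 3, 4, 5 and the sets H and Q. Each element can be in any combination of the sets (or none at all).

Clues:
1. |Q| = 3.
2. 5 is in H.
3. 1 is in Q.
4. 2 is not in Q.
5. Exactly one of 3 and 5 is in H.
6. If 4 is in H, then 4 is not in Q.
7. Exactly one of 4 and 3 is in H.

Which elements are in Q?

From (2): 5 ∈ H.
From (3): 1 ∈ Q.
From (4): 2 ∉ Q.
(5) (exactly one): 3 ∉ H.
(7) (exactly one): 4 ∈ H.
(6): 4 ∉ Q.
(1): only 3 candidates remain for Q, so all are in.

Q = {1, 3, 5}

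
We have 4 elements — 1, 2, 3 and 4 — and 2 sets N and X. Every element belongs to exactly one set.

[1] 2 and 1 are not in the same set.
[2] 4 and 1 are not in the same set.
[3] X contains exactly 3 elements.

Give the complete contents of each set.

N = {1}; X = {2, 3, 4}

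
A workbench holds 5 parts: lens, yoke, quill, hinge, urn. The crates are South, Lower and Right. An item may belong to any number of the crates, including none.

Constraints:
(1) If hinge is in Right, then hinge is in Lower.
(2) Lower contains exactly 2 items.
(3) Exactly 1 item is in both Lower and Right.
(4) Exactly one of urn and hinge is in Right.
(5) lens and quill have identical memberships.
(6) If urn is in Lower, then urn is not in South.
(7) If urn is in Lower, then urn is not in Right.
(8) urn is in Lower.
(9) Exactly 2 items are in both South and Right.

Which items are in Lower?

Lower = {hinge, urn}

From (8): urn ∈ Lower.
(6): urn ∉ South.
(7): urn ∉ Right.
(4) (exactly one): hinge ∈ Right.
(1): hinge ∈ Lower.
(2): Lower already has 2, so the rest are out.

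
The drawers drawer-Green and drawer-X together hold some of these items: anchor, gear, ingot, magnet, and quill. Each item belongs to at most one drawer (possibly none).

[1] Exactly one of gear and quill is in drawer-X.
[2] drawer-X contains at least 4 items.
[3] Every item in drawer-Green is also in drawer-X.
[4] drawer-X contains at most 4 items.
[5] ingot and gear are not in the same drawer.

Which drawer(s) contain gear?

gear: none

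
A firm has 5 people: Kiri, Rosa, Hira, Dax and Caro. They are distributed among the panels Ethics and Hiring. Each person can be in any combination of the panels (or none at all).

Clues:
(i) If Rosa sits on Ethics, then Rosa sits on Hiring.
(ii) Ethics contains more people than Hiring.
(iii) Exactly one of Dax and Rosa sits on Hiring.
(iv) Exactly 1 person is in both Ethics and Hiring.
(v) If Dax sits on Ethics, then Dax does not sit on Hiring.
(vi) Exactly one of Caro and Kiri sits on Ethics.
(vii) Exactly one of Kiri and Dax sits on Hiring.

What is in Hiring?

Hiring = {Kiri, Rosa}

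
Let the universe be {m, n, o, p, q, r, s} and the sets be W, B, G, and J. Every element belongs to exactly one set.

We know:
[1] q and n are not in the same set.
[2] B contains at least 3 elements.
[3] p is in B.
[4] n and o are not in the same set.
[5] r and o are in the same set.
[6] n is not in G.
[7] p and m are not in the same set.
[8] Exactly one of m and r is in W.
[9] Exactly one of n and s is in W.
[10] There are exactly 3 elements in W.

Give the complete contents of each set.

From (3): p ∈ B.
From (6): n ∉ G.
(7): m ∉ B.
Suppose m ∉ W: no assignment then satisfies all the clues, so m ∈ W.

W = {m, q, s}; B = {o, p, r}; G = {}; J = {n}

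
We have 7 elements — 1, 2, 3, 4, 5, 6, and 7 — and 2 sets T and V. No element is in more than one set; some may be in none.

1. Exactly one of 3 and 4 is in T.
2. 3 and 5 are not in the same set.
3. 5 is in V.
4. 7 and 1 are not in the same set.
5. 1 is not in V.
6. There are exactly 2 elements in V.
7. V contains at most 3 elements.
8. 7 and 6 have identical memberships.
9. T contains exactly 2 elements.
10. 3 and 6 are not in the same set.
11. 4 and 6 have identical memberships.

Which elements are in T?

T = {1, 3}

From (3): 5 ∈ V.
From (5): 1 ∉ V.
(2): 3 ∉ V.
Suppose 1 ∉ T: no assignment then satisfies all the clues, so 1 ∈ T.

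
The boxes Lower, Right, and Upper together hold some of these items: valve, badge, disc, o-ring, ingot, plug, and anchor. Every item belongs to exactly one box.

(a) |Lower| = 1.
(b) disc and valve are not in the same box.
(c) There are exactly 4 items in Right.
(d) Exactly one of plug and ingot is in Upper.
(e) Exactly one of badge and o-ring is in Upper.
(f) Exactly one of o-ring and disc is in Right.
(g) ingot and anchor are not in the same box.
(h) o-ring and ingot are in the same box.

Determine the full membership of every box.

Lower = {valve}; Right = {anchor, badge, disc, plug}; Upper = {ingot, o-ring}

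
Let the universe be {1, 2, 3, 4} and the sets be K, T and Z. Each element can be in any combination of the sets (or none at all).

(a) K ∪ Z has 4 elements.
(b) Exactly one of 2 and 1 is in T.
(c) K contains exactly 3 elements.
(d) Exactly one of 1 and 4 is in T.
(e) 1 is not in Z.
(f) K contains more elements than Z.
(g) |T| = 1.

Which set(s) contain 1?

1: K, T

From (e): 1 ∉ Z.
Suppose 1 ∉ K: no assignment then satisfies all the clues, so 1 ∈ K.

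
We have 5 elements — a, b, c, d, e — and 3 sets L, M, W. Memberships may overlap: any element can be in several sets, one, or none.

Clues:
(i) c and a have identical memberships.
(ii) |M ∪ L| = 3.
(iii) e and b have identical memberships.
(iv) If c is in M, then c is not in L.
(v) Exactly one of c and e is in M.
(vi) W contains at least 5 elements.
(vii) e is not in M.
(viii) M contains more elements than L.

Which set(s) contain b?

From (vii): e ∉ M.
(iii): b matches e: b ∉ M.
(v) (exactly one): c ∈ M.
(vi): only 5 candidates remain for W, so all are in.
(i): a matches c: a ∈ M.
(iv): c ∉ L.
(i): a matches c: a ∉ L.
Suppose b ∈ L: no assignment then satisfies all the clues, so b ∉ L.

b: W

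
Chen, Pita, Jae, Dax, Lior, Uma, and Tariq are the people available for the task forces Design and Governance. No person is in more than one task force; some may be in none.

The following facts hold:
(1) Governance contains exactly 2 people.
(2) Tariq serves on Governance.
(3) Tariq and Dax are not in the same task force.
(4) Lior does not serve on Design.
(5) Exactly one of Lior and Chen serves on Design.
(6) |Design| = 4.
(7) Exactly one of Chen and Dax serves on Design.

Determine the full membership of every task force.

Design = {Chen, Jae, Pita, Uma}; Governance = {Lior, Tariq}

From (2): Tariq ∈ Governance.
From (4): Lior ∉ Design.
(3): Dax ∉ Governance.
(5) (exactly one): Chen ∈ Design.
(7) (exactly one): Dax ∉ Design.
(6): only 4 candidates remain for Design, so all are in.
(1): only 2 candidates remain for Governance, so all are in.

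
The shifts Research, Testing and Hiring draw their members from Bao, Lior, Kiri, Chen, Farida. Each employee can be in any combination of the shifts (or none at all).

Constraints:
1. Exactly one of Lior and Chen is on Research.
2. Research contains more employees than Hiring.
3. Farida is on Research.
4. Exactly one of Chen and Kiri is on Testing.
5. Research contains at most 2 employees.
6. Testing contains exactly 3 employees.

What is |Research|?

2

From (3): Farida ∈ Research.
Suppose Bao ∈ Research: no assignment then satisfies all the clues, so Bao ∉ Research.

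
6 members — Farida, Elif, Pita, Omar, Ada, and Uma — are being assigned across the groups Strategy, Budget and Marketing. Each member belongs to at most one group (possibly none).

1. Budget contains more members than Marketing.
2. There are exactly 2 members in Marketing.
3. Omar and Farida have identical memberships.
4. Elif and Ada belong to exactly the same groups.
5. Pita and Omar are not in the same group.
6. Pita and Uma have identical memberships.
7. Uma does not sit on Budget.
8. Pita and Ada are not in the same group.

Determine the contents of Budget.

Budget = {Ada, Elif, Farida, Omar}

From (7): Uma ∉ Budget.
(6): Pita matches Uma: Pita ∉ Budget.
Suppose Farida ∉ Budget: no assignment then satisfies all the clues, so Farida ∈ Budget.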